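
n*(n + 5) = n^2 + 5*n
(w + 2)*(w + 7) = w^2 + 9*w + 14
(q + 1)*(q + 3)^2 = q^3 + 7*q^2 + 15*q + 9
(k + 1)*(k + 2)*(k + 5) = k^3 + 8*k^2 + 17*k + 10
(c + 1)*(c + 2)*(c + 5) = c^3 + 8*c^2 + 17*c + 10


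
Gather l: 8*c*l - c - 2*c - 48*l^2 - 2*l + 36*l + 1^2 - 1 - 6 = -3*c - 48*l^2 + l*(8*c + 34) - 6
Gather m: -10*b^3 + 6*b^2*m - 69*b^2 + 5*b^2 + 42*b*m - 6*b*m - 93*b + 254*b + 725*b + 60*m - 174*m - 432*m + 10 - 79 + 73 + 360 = -10*b^3 - 64*b^2 + 886*b + m*(6*b^2 + 36*b - 546) + 364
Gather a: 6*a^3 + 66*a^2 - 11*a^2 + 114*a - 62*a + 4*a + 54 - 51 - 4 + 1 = 6*a^3 + 55*a^2 + 56*a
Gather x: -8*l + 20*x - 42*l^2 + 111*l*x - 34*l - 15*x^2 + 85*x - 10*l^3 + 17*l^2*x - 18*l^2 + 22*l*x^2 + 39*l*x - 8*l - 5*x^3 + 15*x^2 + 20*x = -10*l^3 - 60*l^2 + 22*l*x^2 - 50*l - 5*x^3 + x*(17*l^2 + 150*l + 125)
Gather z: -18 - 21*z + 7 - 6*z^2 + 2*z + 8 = -6*z^2 - 19*z - 3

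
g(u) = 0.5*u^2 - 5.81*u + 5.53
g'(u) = 1.0*u - 5.81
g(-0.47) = 8.37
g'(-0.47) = -6.28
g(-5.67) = 54.55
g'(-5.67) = -11.48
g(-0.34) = 7.56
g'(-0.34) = -6.15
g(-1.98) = 18.99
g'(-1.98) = -7.79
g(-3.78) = 34.64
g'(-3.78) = -9.59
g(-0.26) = 7.07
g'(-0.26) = -6.07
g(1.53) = -2.19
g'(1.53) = -4.28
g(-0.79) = 10.43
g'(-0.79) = -6.60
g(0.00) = 5.53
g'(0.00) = -5.81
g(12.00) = 7.81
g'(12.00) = 6.19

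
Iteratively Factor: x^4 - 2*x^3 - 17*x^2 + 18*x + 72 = (x - 4)*(x^3 + 2*x^2 - 9*x - 18) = (x - 4)*(x - 3)*(x^2 + 5*x + 6) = (x - 4)*(x - 3)*(x + 2)*(x + 3)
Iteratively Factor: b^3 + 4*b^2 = (b)*(b^2 + 4*b) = b*(b + 4)*(b)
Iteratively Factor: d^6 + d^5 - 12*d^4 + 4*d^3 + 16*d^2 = (d)*(d^5 + d^4 - 12*d^3 + 4*d^2 + 16*d) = d*(d + 4)*(d^4 - 3*d^3 + 4*d) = d*(d - 2)*(d + 4)*(d^3 - d^2 - 2*d) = d*(d - 2)^2*(d + 4)*(d^2 + d) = d*(d - 2)^2*(d + 1)*(d + 4)*(d)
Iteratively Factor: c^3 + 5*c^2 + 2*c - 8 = (c + 4)*(c^2 + c - 2) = (c + 2)*(c + 4)*(c - 1)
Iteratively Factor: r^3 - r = (r - 1)*(r^2 + r) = r*(r - 1)*(r + 1)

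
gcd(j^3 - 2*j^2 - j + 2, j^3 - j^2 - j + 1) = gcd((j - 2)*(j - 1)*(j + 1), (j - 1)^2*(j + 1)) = j^2 - 1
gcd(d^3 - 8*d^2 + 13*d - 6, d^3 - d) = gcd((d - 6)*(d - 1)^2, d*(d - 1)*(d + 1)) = d - 1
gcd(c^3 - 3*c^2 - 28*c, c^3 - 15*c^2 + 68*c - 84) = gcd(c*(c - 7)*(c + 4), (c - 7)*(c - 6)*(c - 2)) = c - 7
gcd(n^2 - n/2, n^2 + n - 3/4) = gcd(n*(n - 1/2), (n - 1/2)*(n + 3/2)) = n - 1/2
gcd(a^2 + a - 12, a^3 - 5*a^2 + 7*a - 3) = a - 3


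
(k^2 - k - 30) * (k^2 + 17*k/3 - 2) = k^4 + 14*k^3/3 - 113*k^2/3 - 168*k + 60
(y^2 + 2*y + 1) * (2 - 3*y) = -3*y^3 - 4*y^2 + y + 2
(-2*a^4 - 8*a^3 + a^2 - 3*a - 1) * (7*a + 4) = -14*a^5 - 64*a^4 - 25*a^3 - 17*a^2 - 19*a - 4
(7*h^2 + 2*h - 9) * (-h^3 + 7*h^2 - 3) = -7*h^5 + 47*h^4 + 23*h^3 - 84*h^2 - 6*h + 27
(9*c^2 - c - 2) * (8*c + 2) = 72*c^3 + 10*c^2 - 18*c - 4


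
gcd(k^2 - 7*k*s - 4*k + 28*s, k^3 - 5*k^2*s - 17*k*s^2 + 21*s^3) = -k + 7*s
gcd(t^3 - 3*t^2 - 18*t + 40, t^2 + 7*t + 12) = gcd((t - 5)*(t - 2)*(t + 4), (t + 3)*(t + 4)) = t + 4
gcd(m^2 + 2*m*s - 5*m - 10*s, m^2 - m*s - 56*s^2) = 1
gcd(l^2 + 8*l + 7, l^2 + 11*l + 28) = l + 7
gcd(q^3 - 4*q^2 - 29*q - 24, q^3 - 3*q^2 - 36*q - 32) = q^2 - 7*q - 8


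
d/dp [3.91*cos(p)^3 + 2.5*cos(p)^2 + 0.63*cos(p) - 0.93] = (11.73*sin(p)^2 - 5.0*cos(p) - 12.36)*sin(p)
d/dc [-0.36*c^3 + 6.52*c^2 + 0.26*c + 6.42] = -1.08*c^2 + 13.04*c + 0.26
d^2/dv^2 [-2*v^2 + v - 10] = -4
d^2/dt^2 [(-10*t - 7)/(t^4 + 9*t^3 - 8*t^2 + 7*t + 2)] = 2*(-(10*t + 7)*(4*t^3 + 27*t^2 - 16*t + 7)^2 + (40*t^3 + 270*t^2 - 160*t + (10*t + 7)*(6*t^2 + 27*t - 8) + 70)*(t^4 + 9*t^3 - 8*t^2 + 7*t + 2))/(t^4 + 9*t^3 - 8*t^2 + 7*t + 2)^3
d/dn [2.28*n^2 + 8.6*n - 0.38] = 4.56*n + 8.6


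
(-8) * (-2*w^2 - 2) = 16*w^2 + 16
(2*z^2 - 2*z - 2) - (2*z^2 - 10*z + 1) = 8*z - 3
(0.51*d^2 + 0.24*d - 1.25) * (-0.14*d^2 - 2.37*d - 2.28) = -0.0714*d^4 - 1.2423*d^3 - 1.5566*d^2 + 2.4153*d + 2.85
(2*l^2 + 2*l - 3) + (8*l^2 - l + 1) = 10*l^2 + l - 2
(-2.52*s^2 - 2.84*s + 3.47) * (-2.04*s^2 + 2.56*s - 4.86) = 5.1408*s^4 - 0.6576*s^3 - 2.102*s^2 + 22.6856*s - 16.8642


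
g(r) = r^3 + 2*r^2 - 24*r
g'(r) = 3*r^2 + 4*r - 24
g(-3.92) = 64.58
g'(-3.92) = 6.42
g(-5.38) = 31.29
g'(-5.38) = 41.31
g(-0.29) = 7.10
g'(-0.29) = -24.91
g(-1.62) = 39.88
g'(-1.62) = -22.61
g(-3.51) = 65.64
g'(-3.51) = -1.08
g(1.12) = -22.97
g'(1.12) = -15.76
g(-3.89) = 64.76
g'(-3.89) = 5.84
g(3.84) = -6.05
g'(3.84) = 35.60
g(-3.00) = 63.00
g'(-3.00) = -9.00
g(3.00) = -27.00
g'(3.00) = 15.00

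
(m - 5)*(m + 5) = m^2 - 25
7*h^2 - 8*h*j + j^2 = (-7*h + j)*(-h + j)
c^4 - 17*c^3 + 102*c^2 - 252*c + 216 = (c - 6)^2*(c - 3)*(c - 2)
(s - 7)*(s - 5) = s^2 - 12*s + 35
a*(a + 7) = a^2 + 7*a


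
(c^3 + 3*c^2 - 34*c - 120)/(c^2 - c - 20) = (c^2 - c - 30)/(c - 5)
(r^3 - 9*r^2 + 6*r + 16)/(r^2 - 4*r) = (r^3 - 9*r^2 + 6*r + 16)/(r*(r - 4))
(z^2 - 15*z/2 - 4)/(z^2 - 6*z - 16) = (z + 1/2)/(z + 2)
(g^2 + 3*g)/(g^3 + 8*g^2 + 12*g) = (g + 3)/(g^2 + 8*g + 12)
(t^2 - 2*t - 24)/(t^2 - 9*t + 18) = (t + 4)/(t - 3)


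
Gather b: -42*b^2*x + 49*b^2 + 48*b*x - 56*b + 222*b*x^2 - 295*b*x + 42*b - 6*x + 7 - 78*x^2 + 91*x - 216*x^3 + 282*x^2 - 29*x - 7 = b^2*(49 - 42*x) + b*(222*x^2 - 247*x - 14) - 216*x^3 + 204*x^2 + 56*x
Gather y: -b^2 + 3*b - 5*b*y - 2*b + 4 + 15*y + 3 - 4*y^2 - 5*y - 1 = -b^2 + b - 4*y^2 + y*(10 - 5*b) + 6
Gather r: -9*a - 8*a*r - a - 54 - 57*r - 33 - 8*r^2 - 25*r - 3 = -10*a - 8*r^2 + r*(-8*a - 82) - 90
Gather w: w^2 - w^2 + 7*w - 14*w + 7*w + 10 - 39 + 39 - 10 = 0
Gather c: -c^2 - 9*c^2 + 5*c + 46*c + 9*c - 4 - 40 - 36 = -10*c^2 + 60*c - 80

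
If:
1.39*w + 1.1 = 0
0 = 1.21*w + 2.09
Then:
No Solution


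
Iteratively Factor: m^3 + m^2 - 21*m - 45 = (m + 3)*(m^2 - 2*m - 15) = (m + 3)^2*(m - 5)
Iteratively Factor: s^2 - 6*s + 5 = (s - 1)*(s - 5)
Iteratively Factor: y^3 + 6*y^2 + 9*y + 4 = (y + 4)*(y^2 + 2*y + 1) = (y + 1)*(y + 4)*(y + 1)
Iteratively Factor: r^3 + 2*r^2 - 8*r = (r)*(r^2 + 2*r - 8) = r*(r - 2)*(r + 4)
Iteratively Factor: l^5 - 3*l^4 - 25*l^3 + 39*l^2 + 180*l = (l + 3)*(l^4 - 6*l^3 - 7*l^2 + 60*l) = (l - 5)*(l + 3)*(l^3 - l^2 - 12*l) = (l - 5)*(l + 3)^2*(l^2 - 4*l) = l*(l - 5)*(l + 3)^2*(l - 4)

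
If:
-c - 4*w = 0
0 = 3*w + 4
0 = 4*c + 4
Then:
No Solution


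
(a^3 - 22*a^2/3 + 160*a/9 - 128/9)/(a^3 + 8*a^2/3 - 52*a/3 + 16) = (9*a^2 - 48*a + 64)/(3*(3*a^2 + 14*a - 24))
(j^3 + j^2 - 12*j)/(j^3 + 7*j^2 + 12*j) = (j - 3)/(j + 3)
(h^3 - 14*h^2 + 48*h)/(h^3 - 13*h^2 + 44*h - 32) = h*(h - 6)/(h^2 - 5*h + 4)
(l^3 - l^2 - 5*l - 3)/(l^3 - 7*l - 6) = (l + 1)/(l + 2)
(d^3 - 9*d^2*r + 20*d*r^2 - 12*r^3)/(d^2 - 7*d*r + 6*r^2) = d - 2*r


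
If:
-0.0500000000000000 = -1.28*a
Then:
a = 0.04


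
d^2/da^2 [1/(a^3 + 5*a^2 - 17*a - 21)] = 2*(-(3*a + 5)*(a^3 + 5*a^2 - 17*a - 21) + (3*a^2 + 10*a - 17)^2)/(a^3 + 5*a^2 - 17*a - 21)^3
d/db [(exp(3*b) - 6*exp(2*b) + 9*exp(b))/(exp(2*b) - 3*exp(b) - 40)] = (exp(4*b) - 6*exp(3*b) - 111*exp(2*b) + 480*exp(b) - 360)*exp(b)/(exp(4*b) - 6*exp(3*b) - 71*exp(2*b) + 240*exp(b) + 1600)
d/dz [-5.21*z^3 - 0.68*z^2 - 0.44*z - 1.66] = -15.63*z^2 - 1.36*z - 0.44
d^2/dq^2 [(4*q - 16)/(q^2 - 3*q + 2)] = 8*((7 - 3*q)*(q^2 - 3*q + 2) + (q - 4)*(2*q - 3)^2)/(q^2 - 3*q + 2)^3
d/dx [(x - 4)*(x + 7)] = 2*x + 3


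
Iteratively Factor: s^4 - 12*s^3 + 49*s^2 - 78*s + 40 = (s - 5)*(s^3 - 7*s^2 + 14*s - 8) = (s - 5)*(s - 4)*(s^2 - 3*s + 2) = (s - 5)*(s - 4)*(s - 2)*(s - 1)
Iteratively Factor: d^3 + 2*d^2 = (d + 2)*(d^2) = d*(d + 2)*(d)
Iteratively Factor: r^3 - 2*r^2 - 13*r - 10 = (r - 5)*(r^2 + 3*r + 2) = (r - 5)*(r + 1)*(r + 2)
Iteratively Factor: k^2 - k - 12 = (k - 4)*(k + 3)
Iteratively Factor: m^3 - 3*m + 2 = (m + 2)*(m^2 - 2*m + 1) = (m - 1)*(m + 2)*(m - 1)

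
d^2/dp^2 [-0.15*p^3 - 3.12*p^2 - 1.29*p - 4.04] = -0.9*p - 6.24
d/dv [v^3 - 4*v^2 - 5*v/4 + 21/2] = 3*v^2 - 8*v - 5/4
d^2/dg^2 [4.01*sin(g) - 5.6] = -4.01*sin(g)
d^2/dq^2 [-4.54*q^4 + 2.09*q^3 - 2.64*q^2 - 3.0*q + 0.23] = -54.48*q^2 + 12.54*q - 5.28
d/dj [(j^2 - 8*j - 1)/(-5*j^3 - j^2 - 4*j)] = (5*j^4 - 80*j^3 - 27*j^2 - 2*j - 4)/(j^2*(25*j^4 + 10*j^3 + 41*j^2 + 8*j + 16))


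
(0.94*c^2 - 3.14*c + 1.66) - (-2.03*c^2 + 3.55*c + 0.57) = 2.97*c^2 - 6.69*c + 1.09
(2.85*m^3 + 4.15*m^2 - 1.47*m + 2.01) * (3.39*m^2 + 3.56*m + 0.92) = 9.6615*m^5 + 24.2145*m^4 + 12.4127*m^3 + 5.3987*m^2 + 5.8032*m + 1.8492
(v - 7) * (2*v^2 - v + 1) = 2*v^3 - 15*v^2 + 8*v - 7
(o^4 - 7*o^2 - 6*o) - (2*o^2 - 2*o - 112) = o^4 - 9*o^2 - 4*o + 112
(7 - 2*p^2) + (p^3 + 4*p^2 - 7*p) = p^3 + 2*p^2 - 7*p + 7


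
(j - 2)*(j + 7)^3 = j^4 + 19*j^3 + 105*j^2 + 49*j - 686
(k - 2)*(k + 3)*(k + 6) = k^3 + 7*k^2 - 36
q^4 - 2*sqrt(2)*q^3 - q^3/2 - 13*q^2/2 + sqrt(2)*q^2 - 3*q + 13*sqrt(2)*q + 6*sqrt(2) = (q - 3)*(q + 1/2)*(q + 2)*(q - 2*sqrt(2))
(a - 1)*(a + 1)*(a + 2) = a^3 + 2*a^2 - a - 2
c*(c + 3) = c^2 + 3*c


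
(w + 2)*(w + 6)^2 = w^3 + 14*w^2 + 60*w + 72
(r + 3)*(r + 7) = r^2 + 10*r + 21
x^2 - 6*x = x*(x - 6)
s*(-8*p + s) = -8*p*s + s^2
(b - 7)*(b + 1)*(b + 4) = b^3 - 2*b^2 - 31*b - 28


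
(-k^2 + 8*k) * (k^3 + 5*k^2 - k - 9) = -k^5 + 3*k^4 + 41*k^3 + k^2 - 72*k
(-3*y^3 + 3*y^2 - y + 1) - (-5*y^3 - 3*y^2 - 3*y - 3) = 2*y^3 + 6*y^2 + 2*y + 4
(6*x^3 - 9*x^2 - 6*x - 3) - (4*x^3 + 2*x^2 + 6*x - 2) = 2*x^3 - 11*x^2 - 12*x - 1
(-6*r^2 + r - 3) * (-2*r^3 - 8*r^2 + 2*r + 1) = 12*r^5 + 46*r^4 - 14*r^3 + 20*r^2 - 5*r - 3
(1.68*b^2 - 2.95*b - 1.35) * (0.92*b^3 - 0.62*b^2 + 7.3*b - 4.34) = 1.5456*b^5 - 3.7556*b^4 + 12.851*b^3 - 27.9892*b^2 + 2.948*b + 5.859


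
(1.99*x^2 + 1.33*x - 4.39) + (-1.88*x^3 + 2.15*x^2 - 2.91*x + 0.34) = -1.88*x^3 + 4.14*x^2 - 1.58*x - 4.05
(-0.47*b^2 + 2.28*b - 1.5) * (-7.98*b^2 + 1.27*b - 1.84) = 3.7506*b^4 - 18.7913*b^3 + 15.7304*b^2 - 6.1002*b + 2.76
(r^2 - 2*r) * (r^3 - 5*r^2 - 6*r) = r^5 - 7*r^4 + 4*r^3 + 12*r^2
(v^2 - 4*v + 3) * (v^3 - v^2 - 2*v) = v^5 - 5*v^4 + 5*v^3 + 5*v^2 - 6*v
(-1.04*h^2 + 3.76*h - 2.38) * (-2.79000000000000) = 2.9016*h^2 - 10.4904*h + 6.6402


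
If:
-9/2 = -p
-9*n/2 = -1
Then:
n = 2/9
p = 9/2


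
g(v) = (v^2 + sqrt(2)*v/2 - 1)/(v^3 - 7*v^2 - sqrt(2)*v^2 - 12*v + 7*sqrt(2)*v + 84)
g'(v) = (2*v + sqrt(2)/2)/(v^3 - 7*v^2 - sqrt(2)*v^2 - 12*v + 7*sqrt(2)*v + 84) + (v^2 + sqrt(2)*v/2 - 1)*(-3*v^2 + 2*sqrt(2)*v + 14*v - 7*sqrt(2) + 12)/(v^3 - 7*v^2 - sqrt(2)*v^2 - 12*v + 7*sqrt(2)*v + 84)^2 = ((4*v + sqrt(2))*(v^3 - 7*v^2 - sqrt(2)*v^2 - 12*v + 7*sqrt(2)*v + 84) + (2*v^2 + sqrt(2)*v - 2)*(-3*v^2 + 2*sqrt(2)*v + 14*v - 7*sqrt(2) + 12))/(2*(v^3 - 7*v^2 - sqrt(2)*v^2 - 12*v + 7*sqrt(2)*v + 84)^2)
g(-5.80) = -0.07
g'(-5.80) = -0.00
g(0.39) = -0.00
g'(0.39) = 0.02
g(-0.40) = -0.01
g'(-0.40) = 0.00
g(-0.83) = -0.01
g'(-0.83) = -0.01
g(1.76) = 0.06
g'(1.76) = 0.09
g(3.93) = 2.66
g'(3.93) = 10.29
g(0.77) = 0.00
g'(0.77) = 0.03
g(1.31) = 0.02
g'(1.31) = 0.05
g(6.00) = -2.53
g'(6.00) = -1.62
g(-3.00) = -0.47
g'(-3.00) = -2.44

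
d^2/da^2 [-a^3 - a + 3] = -6*a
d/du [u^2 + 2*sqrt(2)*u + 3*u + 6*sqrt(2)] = 2*u + 2*sqrt(2) + 3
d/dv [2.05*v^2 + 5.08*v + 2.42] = 4.1*v + 5.08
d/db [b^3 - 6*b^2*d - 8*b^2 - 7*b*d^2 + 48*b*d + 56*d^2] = 3*b^2 - 12*b*d - 16*b - 7*d^2 + 48*d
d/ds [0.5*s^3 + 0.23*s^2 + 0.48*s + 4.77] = 1.5*s^2 + 0.46*s + 0.48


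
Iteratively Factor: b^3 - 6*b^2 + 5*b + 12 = (b + 1)*(b^2 - 7*b + 12) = (b - 3)*(b + 1)*(b - 4)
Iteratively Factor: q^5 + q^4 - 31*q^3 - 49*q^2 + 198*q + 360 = (q + 3)*(q^4 - 2*q^3 - 25*q^2 + 26*q + 120) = (q - 3)*(q + 3)*(q^3 + q^2 - 22*q - 40) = (q - 3)*(q + 2)*(q + 3)*(q^2 - q - 20) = (q - 5)*(q - 3)*(q + 2)*(q + 3)*(q + 4)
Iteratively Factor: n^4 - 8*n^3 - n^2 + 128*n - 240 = (n - 4)*(n^3 - 4*n^2 - 17*n + 60) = (n - 5)*(n - 4)*(n^2 + n - 12) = (n - 5)*(n - 4)*(n + 4)*(n - 3)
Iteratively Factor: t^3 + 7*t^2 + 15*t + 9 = (t + 3)*(t^2 + 4*t + 3) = (t + 1)*(t + 3)*(t + 3)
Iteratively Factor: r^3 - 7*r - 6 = (r + 2)*(r^2 - 2*r - 3) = (r + 1)*(r + 2)*(r - 3)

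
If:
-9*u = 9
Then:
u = -1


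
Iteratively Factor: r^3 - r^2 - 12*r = (r)*(r^2 - r - 12) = r*(r + 3)*(r - 4)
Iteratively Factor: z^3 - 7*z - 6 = (z + 1)*(z^2 - z - 6) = (z - 3)*(z + 1)*(z + 2)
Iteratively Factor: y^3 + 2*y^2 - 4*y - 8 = (y - 2)*(y^2 + 4*y + 4) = (y - 2)*(y + 2)*(y + 2)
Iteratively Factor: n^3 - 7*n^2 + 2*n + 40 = (n - 5)*(n^2 - 2*n - 8) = (n - 5)*(n + 2)*(n - 4)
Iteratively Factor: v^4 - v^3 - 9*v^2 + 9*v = (v + 3)*(v^3 - 4*v^2 + 3*v) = (v - 3)*(v + 3)*(v^2 - v) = v*(v - 3)*(v + 3)*(v - 1)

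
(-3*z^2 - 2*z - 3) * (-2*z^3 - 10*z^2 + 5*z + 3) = 6*z^5 + 34*z^4 + 11*z^3 + 11*z^2 - 21*z - 9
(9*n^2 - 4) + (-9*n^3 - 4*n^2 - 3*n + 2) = -9*n^3 + 5*n^2 - 3*n - 2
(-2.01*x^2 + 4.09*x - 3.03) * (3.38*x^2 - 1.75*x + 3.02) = -6.7938*x^4 + 17.3417*x^3 - 23.4691*x^2 + 17.6543*x - 9.1506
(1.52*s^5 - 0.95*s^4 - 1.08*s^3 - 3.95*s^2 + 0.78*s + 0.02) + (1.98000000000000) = 1.52*s^5 - 0.95*s^4 - 1.08*s^3 - 3.95*s^2 + 0.78*s + 2.0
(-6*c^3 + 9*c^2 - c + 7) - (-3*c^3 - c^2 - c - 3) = -3*c^3 + 10*c^2 + 10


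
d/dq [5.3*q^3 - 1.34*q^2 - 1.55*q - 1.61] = 15.9*q^2 - 2.68*q - 1.55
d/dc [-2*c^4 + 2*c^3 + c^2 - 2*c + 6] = -8*c^3 + 6*c^2 + 2*c - 2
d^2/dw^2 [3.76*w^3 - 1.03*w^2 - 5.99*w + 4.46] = 22.56*w - 2.06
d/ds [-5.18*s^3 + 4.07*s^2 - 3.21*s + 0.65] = -15.54*s^2 + 8.14*s - 3.21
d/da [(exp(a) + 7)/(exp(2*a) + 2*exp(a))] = (-exp(2*a) - 14*exp(a) - 14)*exp(-a)/(exp(2*a) + 4*exp(a) + 4)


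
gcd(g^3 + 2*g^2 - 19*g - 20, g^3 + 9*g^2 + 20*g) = g + 5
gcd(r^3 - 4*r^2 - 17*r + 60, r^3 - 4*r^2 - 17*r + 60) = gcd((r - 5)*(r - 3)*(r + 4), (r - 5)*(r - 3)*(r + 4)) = r^3 - 4*r^2 - 17*r + 60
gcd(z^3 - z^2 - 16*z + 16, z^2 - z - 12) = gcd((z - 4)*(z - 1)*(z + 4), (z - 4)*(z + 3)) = z - 4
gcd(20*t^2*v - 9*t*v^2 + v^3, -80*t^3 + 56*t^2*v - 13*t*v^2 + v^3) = 20*t^2 - 9*t*v + v^2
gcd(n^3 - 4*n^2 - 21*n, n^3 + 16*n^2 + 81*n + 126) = n + 3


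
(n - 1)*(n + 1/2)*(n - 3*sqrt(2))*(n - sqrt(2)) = n^4 - 4*sqrt(2)*n^3 - n^3/2 + 2*sqrt(2)*n^2 + 11*n^2/2 - 3*n + 2*sqrt(2)*n - 3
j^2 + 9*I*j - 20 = (j + 4*I)*(j + 5*I)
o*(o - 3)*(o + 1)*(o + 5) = o^4 + 3*o^3 - 13*o^2 - 15*o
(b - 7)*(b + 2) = b^2 - 5*b - 14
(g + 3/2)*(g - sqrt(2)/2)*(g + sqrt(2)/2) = g^3 + 3*g^2/2 - g/2 - 3/4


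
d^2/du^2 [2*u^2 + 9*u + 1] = 4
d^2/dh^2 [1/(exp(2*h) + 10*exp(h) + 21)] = 2*(4*(exp(h) + 5)^2*exp(h) - (2*exp(h) + 5)*(exp(2*h) + 10*exp(h) + 21))*exp(h)/(exp(2*h) + 10*exp(h) + 21)^3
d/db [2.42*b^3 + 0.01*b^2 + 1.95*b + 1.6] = 7.26*b^2 + 0.02*b + 1.95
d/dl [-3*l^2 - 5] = -6*l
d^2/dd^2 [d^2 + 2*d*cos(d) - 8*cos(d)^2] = -2*d*cos(d) - 32*sin(d)^2 - 4*sin(d) + 18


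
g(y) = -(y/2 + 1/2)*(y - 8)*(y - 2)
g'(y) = -(y/2 + 1/2)*(y - 8) - (y/2 + 1/2)*(y - 2) - (y - 8)*(y - 2)/2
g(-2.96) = 53.27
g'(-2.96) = -42.78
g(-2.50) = 35.44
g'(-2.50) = -34.88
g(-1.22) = 3.27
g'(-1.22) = -16.21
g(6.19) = 27.26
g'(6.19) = -4.76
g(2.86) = 8.53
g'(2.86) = 10.47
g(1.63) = -3.10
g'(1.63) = 7.68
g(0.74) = -7.96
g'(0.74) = 2.84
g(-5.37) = 215.30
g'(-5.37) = -94.59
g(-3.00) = 55.00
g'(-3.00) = -43.50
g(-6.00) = 280.00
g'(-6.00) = -111.00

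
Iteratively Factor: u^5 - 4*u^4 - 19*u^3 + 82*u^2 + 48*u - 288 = (u + 2)*(u^4 - 6*u^3 - 7*u^2 + 96*u - 144) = (u + 2)*(u + 4)*(u^3 - 10*u^2 + 33*u - 36) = (u - 3)*(u + 2)*(u + 4)*(u^2 - 7*u + 12) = (u - 4)*(u - 3)*(u + 2)*(u + 4)*(u - 3)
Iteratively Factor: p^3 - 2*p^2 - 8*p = (p + 2)*(p^2 - 4*p) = (p - 4)*(p + 2)*(p)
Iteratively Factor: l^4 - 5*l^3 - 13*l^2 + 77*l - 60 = (l + 4)*(l^3 - 9*l^2 + 23*l - 15) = (l - 5)*(l + 4)*(l^2 - 4*l + 3) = (l - 5)*(l - 1)*(l + 4)*(l - 3)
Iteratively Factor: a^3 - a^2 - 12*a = (a + 3)*(a^2 - 4*a) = a*(a + 3)*(a - 4)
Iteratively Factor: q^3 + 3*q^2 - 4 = (q + 2)*(q^2 + q - 2) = (q - 1)*(q + 2)*(q + 2)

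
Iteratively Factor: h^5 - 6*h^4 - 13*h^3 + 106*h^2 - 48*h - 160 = (h + 1)*(h^4 - 7*h^3 - 6*h^2 + 112*h - 160) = (h - 4)*(h + 1)*(h^3 - 3*h^2 - 18*h + 40) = (h - 4)*(h + 1)*(h + 4)*(h^2 - 7*h + 10) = (h - 4)*(h - 2)*(h + 1)*(h + 4)*(h - 5)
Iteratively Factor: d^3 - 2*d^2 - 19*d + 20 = (d - 5)*(d^2 + 3*d - 4) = (d - 5)*(d + 4)*(d - 1)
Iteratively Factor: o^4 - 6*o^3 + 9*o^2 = (o - 3)*(o^3 - 3*o^2) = o*(o - 3)*(o^2 - 3*o) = o*(o - 3)^2*(o)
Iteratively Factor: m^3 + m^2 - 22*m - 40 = (m + 4)*(m^2 - 3*m - 10) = (m + 2)*(m + 4)*(m - 5)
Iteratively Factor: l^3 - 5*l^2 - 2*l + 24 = (l - 3)*(l^2 - 2*l - 8) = (l - 4)*(l - 3)*(l + 2)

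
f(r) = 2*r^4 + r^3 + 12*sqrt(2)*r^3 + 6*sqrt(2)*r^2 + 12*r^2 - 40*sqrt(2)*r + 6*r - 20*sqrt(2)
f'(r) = 8*r^3 + 3*r^2 + 36*sqrt(2)*r^2 + 12*sqrt(2)*r + 24*r - 40*sqrt(2) + 6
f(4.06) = 1850.15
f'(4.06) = 1539.82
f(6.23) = 7810.01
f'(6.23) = 4231.58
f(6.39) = 8508.39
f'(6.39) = 4499.90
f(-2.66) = 13.08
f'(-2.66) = 71.34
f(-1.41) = 41.27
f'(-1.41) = -23.58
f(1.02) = -37.32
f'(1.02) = 55.80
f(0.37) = -43.24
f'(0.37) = -27.62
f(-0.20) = -17.49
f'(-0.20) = -56.67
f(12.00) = 74839.91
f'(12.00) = 22028.36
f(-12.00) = 13947.29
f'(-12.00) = -6602.93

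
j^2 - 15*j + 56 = (j - 8)*(j - 7)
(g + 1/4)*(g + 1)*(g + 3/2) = g^3 + 11*g^2/4 + 17*g/8 + 3/8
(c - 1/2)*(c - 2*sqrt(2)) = c^2 - 2*sqrt(2)*c - c/2 + sqrt(2)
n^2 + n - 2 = (n - 1)*(n + 2)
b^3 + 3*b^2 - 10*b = b*(b - 2)*(b + 5)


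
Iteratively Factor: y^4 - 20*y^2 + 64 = (y + 4)*(y^3 - 4*y^2 - 4*y + 16) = (y - 2)*(y + 4)*(y^2 - 2*y - 8) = (y - 4)*(y - 2)*(y + 4)*(y + 2)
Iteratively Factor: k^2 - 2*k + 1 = (k - 1)*(k - 1)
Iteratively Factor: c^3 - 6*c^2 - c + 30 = (c + 2)*(c^2 - 8*c + 15) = (c - 3)*(c + 2)*(c - 5)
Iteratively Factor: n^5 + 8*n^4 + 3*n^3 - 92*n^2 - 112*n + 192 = (n - 3)*(n^4 + 11*n^3 + 36*n^2 + 16*n - 64) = (n - 3)*(n + 4)*(n^3 + 7*n^2 + 8*n - 16) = (n - 3)*(n + 4)^2*(n^2 + 3*n - 4) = (n - 3)*(n + 4)^3*(n - 1)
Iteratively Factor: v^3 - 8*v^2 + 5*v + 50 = (v + 2)*(v^2 - 10*v + 25) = (v - 5)*(v + 2)*(v - 5)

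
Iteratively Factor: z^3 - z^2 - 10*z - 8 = (z + 2)*(z^2 - 3*z - 4) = (z - 4)*(z + 2)*(z + 1)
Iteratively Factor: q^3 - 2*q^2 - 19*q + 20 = (q + 4)*(q^2 - 6*q + 5) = (q - 1)*(q + 4)*(q - 5)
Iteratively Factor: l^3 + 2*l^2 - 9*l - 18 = (l - 3)*(l^2 + 5*l + 6) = (l - 3)*(l + 3)*(l + 2)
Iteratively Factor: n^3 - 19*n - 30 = (n - 5)*(n^2 + 5*n + 6) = (n - 5)*(n + 2)*(n + 3)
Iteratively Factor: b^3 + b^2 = (b)*(b^2 + b) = b*(b + 1)*(b)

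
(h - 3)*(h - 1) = h^2 - 4*h + 3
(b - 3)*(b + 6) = b^2 + 3*b - 18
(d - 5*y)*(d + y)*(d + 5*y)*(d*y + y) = d^4*y + d^3*y^2 + d^3*y - 25*d^2*y^3 + d^2*y^2 - 25*d*y^4 - 25*d*y^3 - 25*y^4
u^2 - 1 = (u - 1)*(u + 1)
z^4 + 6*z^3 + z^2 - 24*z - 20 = (z - 2)*(z + 1)*(z + 2)*(z + 5)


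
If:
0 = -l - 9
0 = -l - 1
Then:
No Solution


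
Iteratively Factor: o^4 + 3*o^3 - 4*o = (o)*(o^3 + 3*o^2 - 4) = o*(o - 1)*(o^2 + 4*o + 4) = o*(o - 1)*(o + 2)*(o + 2)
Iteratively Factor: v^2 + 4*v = (v)*(v + 4)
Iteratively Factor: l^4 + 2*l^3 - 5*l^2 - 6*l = (l - 2)*(l^3 + 4*l^2 + 3*l) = l*(l - 2)*(l^2 + 4*l + 3) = l*(l - 2)*(l + 3)*(l + 1)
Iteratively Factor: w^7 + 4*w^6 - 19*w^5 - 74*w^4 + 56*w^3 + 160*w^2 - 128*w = (w)*(w^6 + 4*w^5 - 19*w^4 - 74*w^3 + 56*w^2 + 160*w - 128) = w*(w + 2)*(w^5 + 2*w^4 - 23*w^3 - 28*w^2 + 112*w - 64) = w*(w - 1)*(w + 2)*(w^4 + 3*w^3 - 20*w^2 - 48*w + 64) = w*(w - 1)*(w + 2)*(w + 4)*(w^3 - w^2 - 16*w + 16) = w*(w - 1)^2*(w + 2)*(w + 4)*(w^2 - 16) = w*(w - 1)^2*(w + 2)*(w + 4)^2*(w - 4)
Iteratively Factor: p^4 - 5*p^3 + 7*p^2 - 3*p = (p - 1)*(p^3 - 4*p^2 + 3*p) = (p - 1)^2*(p^2 - 3*p) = (p - 3)*(p - 1)^2*(p)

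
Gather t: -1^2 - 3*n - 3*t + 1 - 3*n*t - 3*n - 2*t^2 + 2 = -6*n - 2*t^2 + t*(-3*n - 3) + 2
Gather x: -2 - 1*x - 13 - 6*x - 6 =-7*x - 21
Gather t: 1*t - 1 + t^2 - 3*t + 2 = t^2 - 2*t + 1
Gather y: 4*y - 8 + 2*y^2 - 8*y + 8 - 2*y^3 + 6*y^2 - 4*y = -2*y^3 + 8*y^2 - 8*y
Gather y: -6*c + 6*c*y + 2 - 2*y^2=6*c*y - 6*c - 2*y^2 + 2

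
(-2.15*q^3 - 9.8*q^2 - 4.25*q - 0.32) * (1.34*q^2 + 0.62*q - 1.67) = -2.881*q^5 - 14.465*q^4 - 8.1805*q^3 + 13.3022*q^2 + 6.8991*q + 0.5344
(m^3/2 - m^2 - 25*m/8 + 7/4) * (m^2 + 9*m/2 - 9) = m^5/2 + 5*m^4/4 - 97*m^3/8 - 53*m^2/16 + 36*m - 63/4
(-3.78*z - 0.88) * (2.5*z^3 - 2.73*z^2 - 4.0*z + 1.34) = -9.45*z^4 + 8.1194*z^3 + 17.5224*z^2 - 1.5452*z - 1.1792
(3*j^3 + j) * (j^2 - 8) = 3*j^5 - 23*j^3 - 8*j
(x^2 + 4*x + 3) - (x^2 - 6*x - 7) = 10*x + 10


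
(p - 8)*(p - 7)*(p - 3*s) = p^3 - 3*p^2*s - 15*p^2 + 45*p*s + 56*p - 168*s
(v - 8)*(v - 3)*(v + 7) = v^3 - 4*v^2 - 53*v + 168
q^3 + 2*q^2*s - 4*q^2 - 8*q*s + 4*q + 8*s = (q - 2)^2*(q + 2*s)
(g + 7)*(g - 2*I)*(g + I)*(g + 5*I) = g^4 + 7*g^3 + 4*I*g^3 + 7*g^2 + 28*I*g^2 + 49*g + 10*I*g + 70*I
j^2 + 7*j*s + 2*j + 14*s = (j + 2)*(j + 7*s)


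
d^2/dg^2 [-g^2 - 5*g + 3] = -2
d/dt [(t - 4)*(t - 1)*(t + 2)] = 3*t^2 - 6*t - 6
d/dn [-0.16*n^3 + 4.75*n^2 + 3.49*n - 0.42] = -0.48*n^2 + 9.5*n + 3.49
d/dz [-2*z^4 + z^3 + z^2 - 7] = z*(-8*z^2 + 3*z + 2)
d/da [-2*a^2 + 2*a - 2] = 2 - 4*a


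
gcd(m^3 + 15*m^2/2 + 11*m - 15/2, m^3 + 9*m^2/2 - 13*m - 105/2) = m^2 + 8*m + 15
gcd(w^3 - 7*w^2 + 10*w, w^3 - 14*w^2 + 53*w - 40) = w - 5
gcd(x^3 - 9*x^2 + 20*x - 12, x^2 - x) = x - 1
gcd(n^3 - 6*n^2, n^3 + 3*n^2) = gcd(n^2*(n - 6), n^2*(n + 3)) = n^2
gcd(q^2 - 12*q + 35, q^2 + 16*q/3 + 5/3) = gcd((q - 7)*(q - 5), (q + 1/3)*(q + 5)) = 1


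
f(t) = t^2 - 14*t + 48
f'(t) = 2*t - 14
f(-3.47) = 108.62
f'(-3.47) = -20.94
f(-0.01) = 48.14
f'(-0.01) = -14.02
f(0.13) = 46.20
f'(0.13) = -13.74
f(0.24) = 44.70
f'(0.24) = -13.52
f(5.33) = 1.79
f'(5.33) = -3.34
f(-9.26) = 263.39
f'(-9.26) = -32.52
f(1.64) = 27.73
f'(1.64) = -10.72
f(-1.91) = 78.39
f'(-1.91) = -17.82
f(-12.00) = 360.00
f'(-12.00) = -38.00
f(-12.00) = 360.00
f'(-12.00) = -38.00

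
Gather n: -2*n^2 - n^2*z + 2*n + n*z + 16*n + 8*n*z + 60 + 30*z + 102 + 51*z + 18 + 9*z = n^2*(-z - 2) + n*(9*z + 18) + 90*z + 180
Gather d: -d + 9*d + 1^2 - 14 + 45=8*d + 32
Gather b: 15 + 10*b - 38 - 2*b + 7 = 8*b - 16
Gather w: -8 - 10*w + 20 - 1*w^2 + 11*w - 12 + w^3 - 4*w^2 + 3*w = w^3 - 5*w^2 + 4*w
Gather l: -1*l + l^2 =l^2 - l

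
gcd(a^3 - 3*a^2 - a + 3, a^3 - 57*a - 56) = a + 1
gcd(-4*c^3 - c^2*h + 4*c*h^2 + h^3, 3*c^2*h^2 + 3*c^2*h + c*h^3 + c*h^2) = 1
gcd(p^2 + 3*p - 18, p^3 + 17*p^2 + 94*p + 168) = p + 6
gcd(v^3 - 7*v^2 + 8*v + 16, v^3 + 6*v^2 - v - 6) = v + 1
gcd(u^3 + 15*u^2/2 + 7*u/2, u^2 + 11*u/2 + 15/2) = 1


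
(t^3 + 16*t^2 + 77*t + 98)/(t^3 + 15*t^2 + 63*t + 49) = (t + 2)/(t + 1)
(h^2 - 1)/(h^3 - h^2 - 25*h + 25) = (h + 1)/(h^2 - 25)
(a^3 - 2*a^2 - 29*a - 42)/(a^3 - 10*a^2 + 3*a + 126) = (a + 2)/(a - 6)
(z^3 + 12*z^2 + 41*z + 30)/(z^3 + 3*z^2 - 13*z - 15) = (z + 6)/(z - 3)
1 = 1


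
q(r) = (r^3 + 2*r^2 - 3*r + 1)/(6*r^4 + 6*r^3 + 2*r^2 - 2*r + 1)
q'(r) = (3*r^2 + 4*r - 3)/(6*r^4 + 6*r^3 + 2*r^2 - 2*r + 1) + (-24*r^3 - 18*r^2 - 4*r + 2)*(r^3 + 2*r^2 - 3*r + 1)/(6*r^4 + 6*r^3 + 2*r^2 - 2*r + 1)^2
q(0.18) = 0.71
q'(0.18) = -2.39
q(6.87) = 0.03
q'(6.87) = -0.00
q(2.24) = 0.07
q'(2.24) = -0.02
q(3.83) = 0.05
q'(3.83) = -0.01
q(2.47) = 0.06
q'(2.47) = -0.02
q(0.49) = 0.08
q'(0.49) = -0.58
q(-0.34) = 1.26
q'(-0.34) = -0.69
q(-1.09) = 0.86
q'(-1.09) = 1.59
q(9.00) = 0.02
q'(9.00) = 0.00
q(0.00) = 1.00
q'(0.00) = -1.00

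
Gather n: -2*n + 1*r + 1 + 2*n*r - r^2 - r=n*(2*r - 2) - r^2 + 1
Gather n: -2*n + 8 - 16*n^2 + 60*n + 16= -16*n^2 + 58*n + 24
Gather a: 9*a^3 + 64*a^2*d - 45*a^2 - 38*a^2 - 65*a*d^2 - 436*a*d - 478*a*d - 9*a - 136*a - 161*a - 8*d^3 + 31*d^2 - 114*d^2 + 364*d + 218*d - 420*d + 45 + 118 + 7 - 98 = 9*a^3 + a^2*(64*d - 83) + a*(-65*d^2 - 914*d - 306) - 8*d^3 - 83*d^2 + 162*d + 72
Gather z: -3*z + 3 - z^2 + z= -z^2 - 2*z + 3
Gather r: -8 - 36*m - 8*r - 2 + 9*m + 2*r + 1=-27*m - 6*r - 9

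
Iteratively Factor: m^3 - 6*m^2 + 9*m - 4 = (m - 4)*(m^2 - 2*m + 1) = (m - 4)*(m - 1)*(m - 1)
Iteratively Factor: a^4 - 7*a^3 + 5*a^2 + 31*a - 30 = (a - 1)*(a^3 - 6*a^2 - a + 30) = (a - 1)*(a + 2)*(a^2 - 8*a + 15) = (a - 5)*(a - 1)*(a + 2)*(a - 3)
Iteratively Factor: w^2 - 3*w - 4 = (w - 4)*(w + 1)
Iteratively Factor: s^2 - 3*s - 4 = (s - 4)*(s + 1)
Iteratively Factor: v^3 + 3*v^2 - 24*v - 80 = (v + 4)*(v^2 - v - 20) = (v + 4)^2*(v - 5)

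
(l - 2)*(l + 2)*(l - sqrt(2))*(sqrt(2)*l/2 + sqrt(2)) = sqrt(2)*l^4/2 - l^3 + sqrt(2)*l^3 - 2*sqrt(2)*l^2 - 2*l^2 - 4*sqrt(2)*l + 4*l + 8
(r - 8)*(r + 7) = r^2 - r - 56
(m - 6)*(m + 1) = m^2 - 5*m - 6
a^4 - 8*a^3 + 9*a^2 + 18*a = a*(a - 6)*(a - 3)*(a + 1)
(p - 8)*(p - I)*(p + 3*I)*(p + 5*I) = p^4 - 8*p^3 + 7*I*p^3 - 7*p^2 - 56*I*p^2 + 56*p + 15*I*p - 120*I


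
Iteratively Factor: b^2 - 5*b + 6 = (b - 3)*(b - 2)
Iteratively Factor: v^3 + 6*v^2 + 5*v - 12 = (v + 3)*(v^2 + 3*v - 4) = (v + 3)*(v + 4)*(v - 1)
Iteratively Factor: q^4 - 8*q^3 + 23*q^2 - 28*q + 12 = (q - 2)*(q^3 - 6*q^2 + 11*q - 6) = (q - 2)^2*(q^2 - 4*q + 3) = (q - 3)*(q - 2)^2*(q - 1)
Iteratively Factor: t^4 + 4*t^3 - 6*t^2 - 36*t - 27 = (t + 3)*(t^3 + t^2 - 9*t - 9) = (t - 3)*(t + 3)*(t^2 + 4*t + 3) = (t - 3)*(t + 1)*(t + 3)*(t + 3)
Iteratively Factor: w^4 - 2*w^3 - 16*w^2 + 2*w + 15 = (w - 5)*(w^3 + 3*w^2 - w - 3) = (w - 5)*(w - 1)*(w^2 + 4*w + 3) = (w - 5)*(w - 1)*(w + 3)*(w + 1)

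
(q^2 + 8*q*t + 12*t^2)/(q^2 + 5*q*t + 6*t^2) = (q + 6*t)/(q + 3*t)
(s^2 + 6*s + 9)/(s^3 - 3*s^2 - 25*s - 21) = (s + 3)/(s^2 - 6*s - 7)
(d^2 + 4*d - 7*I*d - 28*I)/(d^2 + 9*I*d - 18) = (d^2 + d*(4 - 7*I) - 28*I)/(d^2 + 9*I*d - 18)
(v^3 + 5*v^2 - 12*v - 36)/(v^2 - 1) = (v^3 + 5*v^2 - 12*v - 36)/(v^2 - 1)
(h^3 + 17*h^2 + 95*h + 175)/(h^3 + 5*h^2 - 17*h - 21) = (h^2 + 10*h + 25)/(h^2 - 2*h - 3)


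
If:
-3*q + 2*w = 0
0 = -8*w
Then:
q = 0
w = 0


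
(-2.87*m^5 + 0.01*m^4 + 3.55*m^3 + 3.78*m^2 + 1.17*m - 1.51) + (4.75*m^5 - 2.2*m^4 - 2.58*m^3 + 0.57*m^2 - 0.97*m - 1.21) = 1.88*m^5 - 2.19*m^4 + 0.97*m^3 + 4.35*m^2 + 0.2*m - 2.72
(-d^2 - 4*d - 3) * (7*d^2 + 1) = -7*d^4 - 28*d^3 - 22*d^2 - 4*d - 3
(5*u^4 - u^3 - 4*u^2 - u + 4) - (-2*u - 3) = 5*u^4 - u^3 - 4*u^2 + u + 7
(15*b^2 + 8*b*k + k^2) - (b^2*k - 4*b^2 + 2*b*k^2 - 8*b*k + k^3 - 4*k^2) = -b^2*k + 19*b^2 - 2*b*k^2 + 16*b*k - k^3 + 5*k^2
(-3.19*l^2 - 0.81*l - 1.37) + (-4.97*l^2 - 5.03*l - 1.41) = -8.16*l^2 - 5.84*l - 2.78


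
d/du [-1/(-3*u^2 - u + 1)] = (-6*u - 1)/(3*u^2 + u - 1)^2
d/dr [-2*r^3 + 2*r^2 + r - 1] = -6*r^2 + 4*r + 1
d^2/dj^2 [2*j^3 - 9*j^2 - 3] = 12*j - 18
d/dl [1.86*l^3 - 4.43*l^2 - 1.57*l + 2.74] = 5.58*l^2 - 8.86*l - 1.57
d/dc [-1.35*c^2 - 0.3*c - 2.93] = -2.7*c - 0.3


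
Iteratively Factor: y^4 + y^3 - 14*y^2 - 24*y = (y - 4)*(y^3 + 5*y^2 + 6*y) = (y - 4)*(y + 3)*(y^2 + 2*y) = (y - 4)*(y + 2)*(y + 3)*(y)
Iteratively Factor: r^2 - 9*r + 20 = (r - 5)*(r - 4)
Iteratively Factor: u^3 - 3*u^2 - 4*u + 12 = (u - 3)*(u^2 - 4) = (u - 3)*(u - 2)*(u + 2)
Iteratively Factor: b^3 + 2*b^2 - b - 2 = (b - 1)*(b^2 + 3*b + 2) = (b - 1)*(b + 1)*(b + 2)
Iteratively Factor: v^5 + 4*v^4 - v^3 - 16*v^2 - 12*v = (v + 3)*(v^4 + v^3 - 4*v^2 - 4*v) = (v + 2)*(v + 3)*(v^3 - v^2 - 2*v) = v*(v + 2)*(v + 3)*(v^2 - v - 2) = v*(v + 1)*(v + 2)*(v + 3)*(v - 2)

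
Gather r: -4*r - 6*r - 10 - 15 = -10*r - 25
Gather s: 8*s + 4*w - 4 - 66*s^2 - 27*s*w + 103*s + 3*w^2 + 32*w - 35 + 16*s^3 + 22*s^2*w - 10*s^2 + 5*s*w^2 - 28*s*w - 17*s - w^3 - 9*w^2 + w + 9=16*s^3 + s^2*(22*w - 76) + s*(5*w^2 - 55*w + 94) - w^3 - 6*w^2 + 37*w - 30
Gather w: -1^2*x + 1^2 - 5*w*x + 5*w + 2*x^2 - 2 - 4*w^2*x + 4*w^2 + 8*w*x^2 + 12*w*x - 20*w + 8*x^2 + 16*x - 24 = w^2*(4 - 4*x) + w*(8*x^2 + 7*x - 15) + 10*x^2 + 15*x - 25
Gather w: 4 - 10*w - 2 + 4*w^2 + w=4*w^2 - 9*w + 2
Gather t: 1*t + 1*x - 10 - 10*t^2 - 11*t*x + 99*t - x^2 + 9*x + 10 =-10*t^2 + t*(100 - 11*x) - x^2 + 10*x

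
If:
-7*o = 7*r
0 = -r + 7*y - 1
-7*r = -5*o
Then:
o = 0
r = 0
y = 1/7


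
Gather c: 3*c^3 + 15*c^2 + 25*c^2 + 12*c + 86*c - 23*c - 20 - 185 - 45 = 3*c^3 + 40*c^2 + 75*c - 250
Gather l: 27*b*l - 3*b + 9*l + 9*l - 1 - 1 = -3*b + l*(27*b + 18) - 2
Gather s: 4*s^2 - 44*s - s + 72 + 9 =4*s^2 - 45*s + 81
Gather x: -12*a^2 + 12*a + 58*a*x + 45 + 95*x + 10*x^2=-12*a^2 + 12*a + 10*x^2 + x*(58*a + 95) + 45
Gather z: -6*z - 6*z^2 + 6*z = -6*z^2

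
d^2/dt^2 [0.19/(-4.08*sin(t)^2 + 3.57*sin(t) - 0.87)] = (12.651264*sin(t)^4 - 8.302392*sin(t)^3 - 19.253061*sin(t)^2 + 17.194905*sin(t) - 3.494214)/(4.08*sin(t)^2 - 3.57*sin(t) + 0.87)^3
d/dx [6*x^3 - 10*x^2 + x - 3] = 18*x^2 - 20*x + 1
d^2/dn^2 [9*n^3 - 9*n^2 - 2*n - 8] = 54*n - 18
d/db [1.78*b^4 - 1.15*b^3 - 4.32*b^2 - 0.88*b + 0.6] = 7.12*b^3 - 3.45*b^2 - 8.64*b - 0.88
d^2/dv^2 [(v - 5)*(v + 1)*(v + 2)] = 6*v - 4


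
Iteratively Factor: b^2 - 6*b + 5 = (b - 5)*(b - 1)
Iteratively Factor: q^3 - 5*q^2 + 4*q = (q)*(q^2 - 5*q + 4) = q*(q - 1)*(q - 4)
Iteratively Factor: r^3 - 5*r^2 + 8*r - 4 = (r - 2)*(r^2 - 3*r + 2) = (r - 2)^2*(r - 1)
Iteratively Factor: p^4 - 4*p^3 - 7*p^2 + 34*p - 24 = (p - 1)*(p^3 - 3*p^2 - 10*p + 24) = (p - 2)*(p - 1)*(p^2 - p - 12) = (p - 2)*(p - 1)*(p + 3)*(p - 4)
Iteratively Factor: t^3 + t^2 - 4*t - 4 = (t + 1)*(t^2 - 4) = (t - 2)*(t + 1)*(t + 2)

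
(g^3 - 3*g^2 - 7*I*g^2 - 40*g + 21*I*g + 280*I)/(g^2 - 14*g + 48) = (g^2 + g*(5 - 7*I) - 35*I)/(g - 6)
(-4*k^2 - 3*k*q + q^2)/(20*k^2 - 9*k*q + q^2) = (k + q)/(-5*k + q)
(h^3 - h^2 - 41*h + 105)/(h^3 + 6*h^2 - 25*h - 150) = (h^2 + 4*h - 21)/(h^2 + 11*h + 30)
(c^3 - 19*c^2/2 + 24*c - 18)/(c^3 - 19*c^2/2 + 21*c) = (2*c^2 - 7*c + 6)/(c*(2*c - 7))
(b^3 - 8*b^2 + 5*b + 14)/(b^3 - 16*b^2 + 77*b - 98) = (b + 1)/(b - 7)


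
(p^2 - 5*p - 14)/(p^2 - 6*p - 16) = (p - 7)/(p - 8)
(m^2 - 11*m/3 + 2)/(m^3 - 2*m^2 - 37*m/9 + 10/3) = 3/(3*m + 5)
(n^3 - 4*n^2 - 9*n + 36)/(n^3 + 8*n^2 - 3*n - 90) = (n^2 - n - 12)/(n^2 + 11*n + 30)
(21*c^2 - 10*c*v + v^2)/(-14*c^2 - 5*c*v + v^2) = (-3*c + v)/(2*c + v)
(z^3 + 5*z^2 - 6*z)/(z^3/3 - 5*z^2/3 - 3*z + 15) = 3*z*(z^2 + 5*z - 6)/(z^3 - 5*z^2 - 9*z + 45)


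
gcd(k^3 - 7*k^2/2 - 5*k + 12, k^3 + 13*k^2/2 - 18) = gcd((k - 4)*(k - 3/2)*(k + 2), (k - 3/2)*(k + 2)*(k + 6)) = k^2 + k/2 - 3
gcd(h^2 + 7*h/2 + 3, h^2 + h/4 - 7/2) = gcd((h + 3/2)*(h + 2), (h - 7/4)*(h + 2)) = h + 2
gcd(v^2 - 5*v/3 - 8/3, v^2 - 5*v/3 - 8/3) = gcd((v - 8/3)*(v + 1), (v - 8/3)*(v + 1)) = v^2 - 5*v/3 - 8/3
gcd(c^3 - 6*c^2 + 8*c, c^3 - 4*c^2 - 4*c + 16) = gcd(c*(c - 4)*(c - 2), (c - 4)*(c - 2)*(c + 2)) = c^2 - 6*c + 8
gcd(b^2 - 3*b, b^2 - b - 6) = b - 3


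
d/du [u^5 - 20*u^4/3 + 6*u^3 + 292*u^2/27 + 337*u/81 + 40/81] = 5*u^4 - 80*u^3/3 + 18*u^2 + 584*u/27 + 337/81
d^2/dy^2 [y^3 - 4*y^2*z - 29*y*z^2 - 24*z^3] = 6*y - 8*z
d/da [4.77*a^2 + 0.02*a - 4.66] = 9.54*a + 0.02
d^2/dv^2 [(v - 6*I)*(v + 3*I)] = 2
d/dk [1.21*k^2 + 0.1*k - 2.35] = 2.42*k + 0.1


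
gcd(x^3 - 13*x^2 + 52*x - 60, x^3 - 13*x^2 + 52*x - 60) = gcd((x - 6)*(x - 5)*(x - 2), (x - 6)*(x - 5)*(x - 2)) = x^3 - 13*x^2 + 52*x - 60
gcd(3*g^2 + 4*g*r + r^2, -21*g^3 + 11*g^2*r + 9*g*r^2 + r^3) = 3*g + r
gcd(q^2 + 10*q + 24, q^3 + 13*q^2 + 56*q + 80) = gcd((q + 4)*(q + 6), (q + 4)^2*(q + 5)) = q + 4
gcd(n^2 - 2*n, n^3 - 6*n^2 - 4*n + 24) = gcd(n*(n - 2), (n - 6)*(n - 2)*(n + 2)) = n - 2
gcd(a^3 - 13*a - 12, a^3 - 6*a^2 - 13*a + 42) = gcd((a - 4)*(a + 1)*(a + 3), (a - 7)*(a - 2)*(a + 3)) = a + 3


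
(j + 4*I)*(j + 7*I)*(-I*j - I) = -I*j^3 + 11*j^2 - I*j^2 + 11*j + 28*I*j + 28*I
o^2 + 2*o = o*(o + 2)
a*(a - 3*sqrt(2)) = a^2 - 3*sqrt(2)*a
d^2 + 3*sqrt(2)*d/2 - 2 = (d - sqrt(2)/2)*(d + 2*sqrt(2))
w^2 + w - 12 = (w - 3)*(w + 4)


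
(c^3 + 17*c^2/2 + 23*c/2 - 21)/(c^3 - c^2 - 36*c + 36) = (c + 7/2)/(c - 6)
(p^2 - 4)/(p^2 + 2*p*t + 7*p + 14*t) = (p^2 - 4)/(p^2 + 2*p*t + 7*p + 14*t)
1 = 1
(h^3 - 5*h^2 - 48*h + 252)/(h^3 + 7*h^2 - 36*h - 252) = (h - 6)/(h + 6)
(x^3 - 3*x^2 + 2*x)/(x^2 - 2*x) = x - 1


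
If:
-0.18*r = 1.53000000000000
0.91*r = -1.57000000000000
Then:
No Solution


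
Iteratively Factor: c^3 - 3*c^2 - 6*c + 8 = (c + 2)*(c^2 - 5*c + 4) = (c - 1)*(c + 2)*(c - 4)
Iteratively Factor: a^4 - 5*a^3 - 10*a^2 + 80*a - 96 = (a - 4)*(a^3 - a^2 - 14*a + 24) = (a - 4)*(a - 2)*(a^2 + a - 12) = (a - 4)*(a - 2)*(a + 4)*(a - 3)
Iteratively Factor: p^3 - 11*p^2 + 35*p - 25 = (p - 5)*(p^2 - 6*p + 5) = (p - 5)*(p - 1)*(p - 5)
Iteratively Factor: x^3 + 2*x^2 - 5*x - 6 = (x - 2)*(x^2 + 4*x + 3) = (x - 2)*(x + 1)*(x + 3)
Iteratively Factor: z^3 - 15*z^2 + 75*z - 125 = (z - 5)*(z^2 - 10*z + 25) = (z - 5)^2*(z - 5)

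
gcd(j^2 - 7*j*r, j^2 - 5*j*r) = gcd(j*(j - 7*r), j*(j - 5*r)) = j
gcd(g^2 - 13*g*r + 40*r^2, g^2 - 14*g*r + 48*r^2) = -g + 8*r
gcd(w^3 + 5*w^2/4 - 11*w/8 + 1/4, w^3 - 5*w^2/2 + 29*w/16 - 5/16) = w - 1/4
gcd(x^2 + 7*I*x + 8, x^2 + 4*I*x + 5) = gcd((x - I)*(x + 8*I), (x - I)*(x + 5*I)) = x - I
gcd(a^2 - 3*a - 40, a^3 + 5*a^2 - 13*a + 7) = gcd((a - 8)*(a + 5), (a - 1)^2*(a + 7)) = 1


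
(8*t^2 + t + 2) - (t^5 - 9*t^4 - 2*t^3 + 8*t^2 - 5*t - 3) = -t^5 + 9*t^4 + 2*t^3 + 6*t + 5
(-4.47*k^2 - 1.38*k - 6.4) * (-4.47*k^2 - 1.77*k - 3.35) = 19.9809*k^4 + 14.0805*k^3 + 46.0251*k^2 + 15.951*k + 21.44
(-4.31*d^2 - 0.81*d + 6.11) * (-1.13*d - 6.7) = 4.8703*d^3 + 29.7923*d^2 - 1.4773*d - 40.937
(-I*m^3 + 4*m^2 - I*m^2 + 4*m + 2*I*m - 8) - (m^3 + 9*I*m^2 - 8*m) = -m^3 - I*m^3 + 4*m^2 - 10*I*m^2 + 12*m + 2*I*m - 8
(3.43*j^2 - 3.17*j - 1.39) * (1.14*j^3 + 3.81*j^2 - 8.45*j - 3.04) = 3.9102*j^5 + 9.4545*j^4 - 42.6458*j^3 + 11.0634*j^2 + 21.3823*j + 4.2256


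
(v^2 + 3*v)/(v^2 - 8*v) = (v + 3)/(v - 8)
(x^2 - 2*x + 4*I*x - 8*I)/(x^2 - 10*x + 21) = (x^2 + x*(-2 + 4*I) - 8*I)/(x^2 - 10*x + 21)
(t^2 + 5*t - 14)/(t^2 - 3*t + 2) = (t + 7)/(t - 1)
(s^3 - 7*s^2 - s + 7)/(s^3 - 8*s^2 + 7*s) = (s + 1)/s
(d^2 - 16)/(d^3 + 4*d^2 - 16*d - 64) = 1/(d + 4)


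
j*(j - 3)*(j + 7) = j^3 + 4*j^2 - 21*j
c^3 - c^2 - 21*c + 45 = (c - 3)^2*(c + 5)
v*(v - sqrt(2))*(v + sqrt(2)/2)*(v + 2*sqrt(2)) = v^4 + 3*sqrt(2)*v^3/2 - 3*v^2 - 2*sqrt(2)*v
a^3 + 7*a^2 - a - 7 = (a - 1)*(a + 1)*(a + 7)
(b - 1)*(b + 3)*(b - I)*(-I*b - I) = -I*b^4 - b^3 - 3*I*b^3 - 3*b^2 + I*b^2 + b + 3*I*b + 3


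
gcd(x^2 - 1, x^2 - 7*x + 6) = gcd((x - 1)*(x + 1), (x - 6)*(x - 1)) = x - 1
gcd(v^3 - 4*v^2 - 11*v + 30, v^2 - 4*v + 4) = v - 2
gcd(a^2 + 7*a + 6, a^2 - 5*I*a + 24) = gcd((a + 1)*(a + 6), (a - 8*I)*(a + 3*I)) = 1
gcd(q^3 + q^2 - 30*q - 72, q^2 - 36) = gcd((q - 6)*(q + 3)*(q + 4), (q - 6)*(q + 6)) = q - 6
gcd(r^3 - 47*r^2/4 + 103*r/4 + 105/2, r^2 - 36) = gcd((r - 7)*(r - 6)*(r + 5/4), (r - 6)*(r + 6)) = r - 6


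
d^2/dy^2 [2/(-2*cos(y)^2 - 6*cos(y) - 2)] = (4*sin(y)^4 - 7*sin(y)^2 - 57*cos(y)/4 + 9*cos(3*y)/4 - 13)/(-sin(y)^2 + 3*cos(y) + 2)^3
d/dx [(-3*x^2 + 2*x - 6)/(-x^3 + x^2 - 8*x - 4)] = (-3*x^4 + 4*x^3 + 4*x^2 + 36*x - 56)/(x^6 - 2*x^5 + 17*x^4 - 8*x^3 + 56*x^2 + 64*x + 16)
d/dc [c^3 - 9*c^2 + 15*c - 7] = 3*c^2 - 18*c + 15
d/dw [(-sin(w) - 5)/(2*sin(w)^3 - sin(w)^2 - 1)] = (4*sin(w)^3 + 29*sin(w)^2 - 10*sin(w) + 1)*cos(w)/(-2*sin(w)^3 + sin(w)^2 + 1)^2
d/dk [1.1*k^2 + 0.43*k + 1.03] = 2.2*k + 0.43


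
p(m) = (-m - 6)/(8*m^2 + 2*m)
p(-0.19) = 63.71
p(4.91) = -0.05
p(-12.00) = 0.01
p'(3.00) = 0.06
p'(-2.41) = -0.10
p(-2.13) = -0.12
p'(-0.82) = -4.39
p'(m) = (-16*m - 2)*(-m - 6)/(8*m^2 + 2*m)^2 - 1/(8*m^2 + 2*m)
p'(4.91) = 0.02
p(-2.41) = -0.09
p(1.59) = -0.32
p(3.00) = -0.12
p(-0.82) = -1.39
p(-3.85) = -0.02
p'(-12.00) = 0.00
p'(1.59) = 0.34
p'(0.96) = 1.29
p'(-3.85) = -0.02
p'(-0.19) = -715.51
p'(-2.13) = -0.15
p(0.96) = -0.75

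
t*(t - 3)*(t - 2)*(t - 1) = t^4 - 6*t^3 + 11*t^2 - 6*t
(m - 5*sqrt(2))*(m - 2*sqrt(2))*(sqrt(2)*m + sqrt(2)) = sqrt(2)*m^3 - 14*m^2 + sqrt(2)*m^2 - 14*m + 20*sqrt(2)*m + 20*sqrt(2)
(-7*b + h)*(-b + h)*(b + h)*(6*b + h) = 42*b^4 + b^3*h - 43*b^2*h^2 - b*h^3 + h^4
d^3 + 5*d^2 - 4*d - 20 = (d - 2)*(d + 2)*(d + 5)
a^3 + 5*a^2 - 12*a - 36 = (a - 3)*(a + 2)*(a + 6)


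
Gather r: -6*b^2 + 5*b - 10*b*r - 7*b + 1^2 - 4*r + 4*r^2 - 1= -6*b^2 - 2*b + 4*r^2 + r*(-10*b - 4)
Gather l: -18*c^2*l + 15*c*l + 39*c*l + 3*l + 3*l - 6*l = l*(-18*c^2 + 54*c)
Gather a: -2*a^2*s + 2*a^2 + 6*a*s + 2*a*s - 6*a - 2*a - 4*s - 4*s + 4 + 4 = a^2*(2 - 2*s) + a*(8*s - 8) - 8*s + 8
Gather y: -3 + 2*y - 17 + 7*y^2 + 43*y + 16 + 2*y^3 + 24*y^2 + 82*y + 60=2*y^3 + 31*y^2 + 127*y + 56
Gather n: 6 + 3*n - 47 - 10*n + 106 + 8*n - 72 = n - 7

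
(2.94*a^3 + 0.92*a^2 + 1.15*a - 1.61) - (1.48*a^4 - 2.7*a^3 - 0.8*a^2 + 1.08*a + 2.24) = -1.48*a^4 + 5.64*a^3 + 1.72*a^2 + 0.0699999999999998*a - 3.85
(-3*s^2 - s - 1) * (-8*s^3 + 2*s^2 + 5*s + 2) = 24*s^5 + 2*s^4 - 9*s^3 - 13*s^2 - 7*s - 2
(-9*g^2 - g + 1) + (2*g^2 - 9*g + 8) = -7*g^2 - 10*g + 9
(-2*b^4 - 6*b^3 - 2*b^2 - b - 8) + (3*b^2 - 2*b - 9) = -2*b^4 - 6*b^3 + b^2 - 3*b - 17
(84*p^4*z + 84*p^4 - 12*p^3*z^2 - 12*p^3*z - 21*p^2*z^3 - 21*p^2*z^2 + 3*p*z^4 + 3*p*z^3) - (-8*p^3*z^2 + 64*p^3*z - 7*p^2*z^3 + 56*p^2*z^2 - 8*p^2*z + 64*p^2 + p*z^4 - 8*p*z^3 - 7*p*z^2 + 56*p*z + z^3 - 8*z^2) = 84*p^4*z + 84*p^4 - 4*p^3*z^2 - 76*p^3*z - 14*p^2*z^3 - 77*p^2*z^2 + 8*p^2*z - 64*p^2 + 2*p*z^4 + 11*p*z^3 + 7*p*z^2 - 56*p*z - z^3 + 8*z^2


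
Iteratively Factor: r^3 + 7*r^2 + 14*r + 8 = (r + 2)*(r^2 + 5*r + 4) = (r + 2)*(r + 4)*(r + 1)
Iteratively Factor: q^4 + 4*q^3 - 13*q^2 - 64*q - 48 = (q + 4)*(q^3 - 13*q - 12) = (q + 1)*(q + 4)*(q^2 - q - 12) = (q + 1)*(q + 3)*(q + 4)*(q - 4)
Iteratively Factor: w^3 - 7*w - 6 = (w + 2)*(w^2 - 2*w - 3) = (w + 1)*(w + 2)*(w - 3)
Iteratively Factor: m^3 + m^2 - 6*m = (m + 3)*(m^2 - 2*m) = (m - 2)*(m + 3)*(m)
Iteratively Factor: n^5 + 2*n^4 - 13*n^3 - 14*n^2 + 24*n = (n - 3)*(n^4 + 5*n^3 + 2*n^2 - 8*n) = (n - 3)*(n - 1)*(n^3 + 6*n^2 + 8*n) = (n - 3)*(n - 1)*(n + 2)*(n^2 + 4*n) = n*(n - 3)*(n - 1)*(n + 2)*(n + 4)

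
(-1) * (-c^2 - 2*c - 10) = c^2 + 2*c + 10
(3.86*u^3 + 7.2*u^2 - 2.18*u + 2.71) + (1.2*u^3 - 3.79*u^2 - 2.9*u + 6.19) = 5.06*u^3 + 3.41*u^2 - 5.08*u + 8.9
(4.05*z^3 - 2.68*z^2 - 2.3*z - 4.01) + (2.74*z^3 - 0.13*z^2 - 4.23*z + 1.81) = 6.79*z^3 - 2.81*z^2 - 6.53*z - 2.2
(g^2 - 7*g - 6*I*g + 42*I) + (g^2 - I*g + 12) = 2*g^2 - 7*g - 7*I*g + 12 + 42*I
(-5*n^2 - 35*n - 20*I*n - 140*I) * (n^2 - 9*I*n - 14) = -5*n^4 - 35*n^3 + 25*I*n^3 - 110*n^2 + 175*I*n^2 - 770*n + 280*I*n + 1960*I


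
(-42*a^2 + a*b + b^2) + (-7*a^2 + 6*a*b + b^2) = -49*a^2 + 7*a*b + 2*b^2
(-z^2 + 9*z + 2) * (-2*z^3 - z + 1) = 2*z^5 - 18*z^4 - 3*z^3 - 10*z^2 + 7*z + 2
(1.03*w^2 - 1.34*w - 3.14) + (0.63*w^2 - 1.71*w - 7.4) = 1.66*w^2 - 3.05*w - 10.54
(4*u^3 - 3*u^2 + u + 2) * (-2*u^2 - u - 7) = -8*u^5 + 2*u^4 - 27*u^3 + 16*u^2 - 9*u - 14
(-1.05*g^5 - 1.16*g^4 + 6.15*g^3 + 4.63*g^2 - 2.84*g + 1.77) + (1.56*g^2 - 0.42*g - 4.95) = -1.05*g^5 - 1.16*g^4 + 6.15*g^3 + 6.19*g^2 - 3.26*g - 3.18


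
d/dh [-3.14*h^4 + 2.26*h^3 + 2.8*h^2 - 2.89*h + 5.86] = -12.56*h^3 + 6.78*h^2 + 5.6*h - 2.89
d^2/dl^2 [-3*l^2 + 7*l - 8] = -6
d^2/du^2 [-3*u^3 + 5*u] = -18*u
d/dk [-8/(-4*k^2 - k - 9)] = 8*(-8*k - 1)/(4*k^2 + k + 9)^2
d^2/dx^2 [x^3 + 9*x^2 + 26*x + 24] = 6*x + 18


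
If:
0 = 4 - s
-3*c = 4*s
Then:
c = -16/3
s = 4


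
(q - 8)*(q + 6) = q^2 - 2*q - 48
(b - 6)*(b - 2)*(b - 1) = b^3 - 9*b^2 + 20*b - 12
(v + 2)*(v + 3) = v^2 + 5*v + 6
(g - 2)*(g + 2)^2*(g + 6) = g^4 + 8*g^3 + 8*g^2 - 32*g - 48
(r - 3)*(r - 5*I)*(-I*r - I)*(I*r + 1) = r^4 - 2*r^3 - 6*I*r^3 - 8*r^2 + 12*I*r^2 + 10*r + 18*I*r + 15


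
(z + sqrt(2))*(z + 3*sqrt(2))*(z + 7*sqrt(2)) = z^3 + 11*sqrt(2)*z^2 + 62*z + 42*sqrt(2)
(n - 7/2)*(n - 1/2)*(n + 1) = n^3 - 3*n^2 - 9*n/4 + 7/4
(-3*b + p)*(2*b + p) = -6*b^2 - b*p + p^2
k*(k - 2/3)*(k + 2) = k^3 + 4*k^2/3 - 4*k/3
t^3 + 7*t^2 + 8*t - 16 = (t - 1)*(t + 4)^2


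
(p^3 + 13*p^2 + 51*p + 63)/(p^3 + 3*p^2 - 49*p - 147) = (p + 3)/(p - 7)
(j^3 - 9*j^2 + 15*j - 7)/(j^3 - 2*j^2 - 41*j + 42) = (j - 1)/(j + 6)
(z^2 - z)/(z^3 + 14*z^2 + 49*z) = (z - 1)/(z^2 + 14*z + 49)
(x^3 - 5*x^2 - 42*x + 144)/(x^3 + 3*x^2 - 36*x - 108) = (x^2 - 11*x + 24)/(x^2 - 3*x - 18)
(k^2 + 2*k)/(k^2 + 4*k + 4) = k/(k + 2)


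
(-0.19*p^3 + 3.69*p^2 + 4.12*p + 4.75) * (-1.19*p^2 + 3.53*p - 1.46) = 0.2261*p^5 - 5.0618*p^4 + 8.4003*p^3 + 3.5037*p^2 + 10.7523*p - 6.935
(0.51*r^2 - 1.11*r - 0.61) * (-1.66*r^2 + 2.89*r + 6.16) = -0.8466*r^4 + 3.3165*r^3 + 0.946299999999999*r^2 - 8.6005*r - 3.7576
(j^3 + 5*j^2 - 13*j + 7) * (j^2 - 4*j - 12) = j^5 + j^4 - 45*j^3 - j^2 + 128*j - 84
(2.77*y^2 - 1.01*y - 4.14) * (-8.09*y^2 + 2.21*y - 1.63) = -22.4093*y^4 + 14.2926*y^3 + 26.7454*y^2 - 7.5031*y + 6.7482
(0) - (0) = 0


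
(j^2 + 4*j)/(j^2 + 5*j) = (j + 4)/(j + 5)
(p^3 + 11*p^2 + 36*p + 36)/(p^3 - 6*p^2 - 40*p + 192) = (p^2 + 5*p + 6)/(p^2 - 12*p + 32)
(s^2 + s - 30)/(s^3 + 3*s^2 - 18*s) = (s - 5)/(s*(s - 3))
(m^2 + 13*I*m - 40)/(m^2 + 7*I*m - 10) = (m + 8*I)/(m + 2*I)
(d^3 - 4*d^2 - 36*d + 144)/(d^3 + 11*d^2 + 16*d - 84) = (d^2 - 10*d + 24)/(d^2 + 5*d - 14)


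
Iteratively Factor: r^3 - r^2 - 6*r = (r + 2)*(r^2 - 3*r) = (r - 3)*(r + 2)*(r)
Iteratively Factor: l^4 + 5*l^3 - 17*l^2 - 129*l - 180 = (l + 4)*(l^3 + l^2 - 21*l - 45) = (l - 5)*(l + 4)*(l^2 + 6*l + 9) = (l - 5)*(l + 3)*(l + 4)*(l + 3)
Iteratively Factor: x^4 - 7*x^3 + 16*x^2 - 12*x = (x - 3)*(x^3 - 4*x^2 + 4*x) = x*(x - 3)*(x^2 - 4*x + 4) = x*(x - 3)*(x - 2)*(x - 2)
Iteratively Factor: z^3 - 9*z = (z)*(z^2 - 9) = z*(z + 3)*(z - 3)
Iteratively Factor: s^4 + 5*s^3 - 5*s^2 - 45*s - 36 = (s + 1)*(s^3 + 4*s^2 - 9*s - 36) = (s + 1)*(s + 3)*(s^2 + s - 12) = (s + 1)*(s + 3)*(s + 4)*(s - 3)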